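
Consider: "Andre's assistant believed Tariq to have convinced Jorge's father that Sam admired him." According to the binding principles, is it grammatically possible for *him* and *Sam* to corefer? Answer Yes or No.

No

*him* is a pronoun; Principle B requires it to be free in its binding domain — the clause headed by 'admired'.
— Sam: subject of the clause headed by 'admired'; c-commands the pronoun within its binding domain — blocked (Principle B).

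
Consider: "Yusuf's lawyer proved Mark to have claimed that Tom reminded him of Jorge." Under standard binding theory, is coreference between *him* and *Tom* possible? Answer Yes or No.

No

*Tom* is an R-expression; Principle C requires it to be free (not bound by any c-commanding expression).
— him: object of the clause headed by 'reminded'; the R-expression locally c-commands the pronoun — coreference blocked (Principle B on the pronoun).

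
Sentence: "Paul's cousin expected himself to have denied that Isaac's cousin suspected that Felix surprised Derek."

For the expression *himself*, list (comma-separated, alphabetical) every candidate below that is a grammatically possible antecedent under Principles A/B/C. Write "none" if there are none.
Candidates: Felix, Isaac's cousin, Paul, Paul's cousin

Paul's cousin

*himself* is a reflexive; Principle A requires it to be bound within its binding domain — the matrix clause.
— Felix: subject of the clause headed by 'surprised'; does not c-command the reflexive — cannot bind it (Principle A).
— Isaac's cousin: subject of the clause headed by 'suspected'; does not c-command the reflexive — cannot bind it (Principle A).
— Paul: possessor inside the subject DP of the matrix clause; does not c-command the reflexive — cannot bind it (Principle A).
— Paul's cousin: subject of the matrix clause; c-commands the reflexive within its binding domain — allowed (Principle A).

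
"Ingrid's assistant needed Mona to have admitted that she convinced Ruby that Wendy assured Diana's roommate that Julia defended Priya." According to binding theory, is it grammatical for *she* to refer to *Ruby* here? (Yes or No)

No

*Ruby* is an R-expression; Principle C requires it to be free (not bound by any c-commanding expression).
— she: subject of the clause headed by 'convinced'; the pronoun c-commands the R-expression — coreference blocked (Principle C).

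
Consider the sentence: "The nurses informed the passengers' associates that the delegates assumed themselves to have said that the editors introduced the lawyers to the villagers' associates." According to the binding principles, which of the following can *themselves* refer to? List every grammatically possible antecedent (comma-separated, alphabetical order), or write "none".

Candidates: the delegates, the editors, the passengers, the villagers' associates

the delegates

*themselves* is a reflexive; Principle A requires it to be bound within its binding domain — the clause headed by 'assumed'.
— the delegates: subject of the clause headed by 'assumed'; c-commands the reflexive within its binding domain — allowed (Principle A).
— the editors: subject of the clause headed by 'introduced'; does not c-command the reflexive — cannot bind it (Principle A).
— the passengers: possessor inside the object DP of the matrix clause; does not c-command the reflexive — cannot bind it (Principle A).
— the villagers' associates: second object of the clause headed by 'introduced'; does not c-command the reflexive — cannot bind it (Principle A).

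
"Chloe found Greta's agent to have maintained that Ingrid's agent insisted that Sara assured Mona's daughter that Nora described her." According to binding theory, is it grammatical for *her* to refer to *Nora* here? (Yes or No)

No

*Nora* is an R-expression; Principle C requires it to be free (not bound by any c-commanding expression).
— her: object of the clause headed by 'described'; the R-expression locally c-commands the pronoun — coreference blocked (Principle B on the pronoun).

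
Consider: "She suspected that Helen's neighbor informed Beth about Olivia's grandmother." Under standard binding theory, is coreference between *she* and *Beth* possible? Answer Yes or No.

No

*Beth* is an R-expression; Principle C requires it to be free (not bound by any c-commanding expression).
— she: subject of the matrix clause; the pronoun c-commands the R-expression — coreference blocked (Principle C).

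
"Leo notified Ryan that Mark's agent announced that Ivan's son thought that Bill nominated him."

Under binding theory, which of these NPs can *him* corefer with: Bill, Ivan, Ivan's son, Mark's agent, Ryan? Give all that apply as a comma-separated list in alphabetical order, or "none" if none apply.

*him* is a pronoun; Principle B requires it to be free in its binding domain — the clause headed by 'nominated'.
— Bill: subject of the clause headed by 'nominated'; c-commands the pronoun within its binding domain — blocked (Principle B).
— Ivan: possessor inside the subject DP of the clause headed by 'thought'; does not c-command the pronoun — Principle B does not apply; allowed.
— Ivan's son: subject of the clause headed by 'thought'; c-commands the pronoun but lies outside its binding domain — allowed.
— Mark's agent: subject of the clause headed by 'announced'; c-commands the pronoun but lies outside its binding domain — allowed.
— Ryan: object of the matrix clause; c-commands the pronoun but lies outside its binding domain — allowed.

Ivan, Ivan's son, Mark's agent, Ryan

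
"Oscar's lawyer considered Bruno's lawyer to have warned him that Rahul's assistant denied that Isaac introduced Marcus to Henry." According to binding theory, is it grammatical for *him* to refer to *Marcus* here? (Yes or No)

No

*Marcus* is an R-expression; Principle C requires it to be free (not bound by any c-commanding expression).
— him: object of the clause headed by 'warned'; the pronoun c-commands the R-expression — coreference blocked (Principle C).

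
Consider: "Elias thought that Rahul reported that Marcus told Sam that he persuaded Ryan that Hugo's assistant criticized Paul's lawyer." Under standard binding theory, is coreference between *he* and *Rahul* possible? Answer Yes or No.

Yes

*Rahul* is an R-expression; Principle C requires it to be free (not bound by any c-commanding expression).
— he: subject of the clause headed by 'persuaded'; the pronoun does not c-command the R-expression — coreference allowed.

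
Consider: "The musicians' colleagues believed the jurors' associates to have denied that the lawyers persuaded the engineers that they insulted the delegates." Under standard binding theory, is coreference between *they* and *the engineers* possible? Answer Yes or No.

*the engineers* is an R-expression; Principle C requires it to be free (not bound by any c-commanding expression).
— they: subject of the clause headed by 'insulted'; the pronoun does not c-command the R-expression — coreference allowed.

Yes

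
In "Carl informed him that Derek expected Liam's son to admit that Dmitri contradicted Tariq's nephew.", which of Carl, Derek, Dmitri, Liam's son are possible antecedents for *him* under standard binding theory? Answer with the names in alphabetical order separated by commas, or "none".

none

*him* is a pronoun; Principle B requires it to be free in its binding domain — the matrix clause.
— Carl: subject of the matrix clause; c-commands the pronoun within its binding domain — blocked (Principle B).
— Derek: subject of the clause headed by 'expected'; is c-commanded by the pronoun; coreference would bind this R-expression — blocked (Principle C).
— Dmitri: subject of the clause headed by 'contradicted'; is c-commanded by the pronoun; coreference would bind this R-expression — blocked (Principle C).
— Liam's son: subject of the clause headed by 'admit'; is c-commanded by the pronoun; coreference would bind this R-expression — blocked (Principle C).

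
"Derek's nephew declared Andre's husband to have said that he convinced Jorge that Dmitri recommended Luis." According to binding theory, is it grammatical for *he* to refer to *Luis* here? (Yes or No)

*Luis* is an R-expression; Principle C requires it to be free (not bound by any c-commanding expression).
— he: subject of the clause headed by 'convinced'; the pronoun c-commands the R-expression — coreference blocked (Principle C).

No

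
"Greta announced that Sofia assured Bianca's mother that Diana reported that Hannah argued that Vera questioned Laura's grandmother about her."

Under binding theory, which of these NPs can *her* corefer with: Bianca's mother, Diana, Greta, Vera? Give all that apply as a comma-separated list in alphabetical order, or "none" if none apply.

Bianca's mother, Diana, Greta

*her* is a pronoun; Principle B requires it to be free in its binding domain — the clause headed by 'questioned'.
— Bianca's mother: object of the clause headed by 'assured'; c-commands the pronoun but lies outside its binding domain — allowed.
— Diana: subject of the clause headed by 'reported'; c-commands the pronoun but lies outside its binding domain — allowed.
— Greta: subject of the matrix clause; c-commands the pronoun but lies outside its binding domain — allowed.
— Vera: subject of the clause headed by 'questioned'; c-commands the pronoun within its binding domain — blocked (Principle B).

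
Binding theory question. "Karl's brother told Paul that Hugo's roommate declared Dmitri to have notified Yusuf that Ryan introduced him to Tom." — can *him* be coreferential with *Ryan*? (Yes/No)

*him* is a pronoun; Principle B requires it to be free in its binding domain — the clause headed by 'introduced'.
— Ryan: subject of the clause headed by 'introduced'; c-commands the pronoun within its binding domain — blocked (Principle B).

No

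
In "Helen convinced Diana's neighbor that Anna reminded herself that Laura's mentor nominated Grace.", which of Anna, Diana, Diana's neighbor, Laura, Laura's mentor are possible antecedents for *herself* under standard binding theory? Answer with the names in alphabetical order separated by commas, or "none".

Anna

*herself* is a reflexive; Principle A requires it to be bound within its binding domain — the clause headed by 'reminded'.
— Anna: subject of the clause headed by 'reminded'; c-commands the reflexive within its binding domain — allowed (Principle A).
— Diana: possessor inside the object DP of the matrix clause; does not c-command the reflexive — cannot bind it (Principle A).
— Diana's neighbor: object of the matrix clause; c-commands the reflexive but lies outside its binding domain — cannot bind it (Principle A).
— Laura: possessor inside the subject DP of the clause headed by 'nominated'; does not c-command the reflexive — cannot bind it (Principle A).
— Laura's mentor: subject of the clause headed by 'nominated'; does not c-command the reflexive — cannot bind it (Principle A).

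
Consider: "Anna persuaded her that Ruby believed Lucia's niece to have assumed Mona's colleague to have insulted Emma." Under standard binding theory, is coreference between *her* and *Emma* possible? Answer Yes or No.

No

*Emma* is an R-expression; Principle C requires it to be free (not bound by any c-commanding expression).
— her: object of the matrix clause; the pronoun c-commands the R-expression — coreference blocked (Principle C).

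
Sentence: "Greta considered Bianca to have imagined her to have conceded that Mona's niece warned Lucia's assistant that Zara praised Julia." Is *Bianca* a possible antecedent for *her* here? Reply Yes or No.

*her* is a pronoun; Principle B requires it to be free in its binding domain — the clause headed by 'imagined'.
— Bianca: subject of the clause headed by 'imagined'; c-commands the pronoun within its binding domain — blocked (Principle B).

No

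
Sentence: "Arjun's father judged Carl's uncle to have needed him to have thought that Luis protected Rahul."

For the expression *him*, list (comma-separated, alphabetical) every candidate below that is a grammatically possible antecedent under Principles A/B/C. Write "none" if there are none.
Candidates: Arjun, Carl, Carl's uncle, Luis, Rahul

Arjun, Carl

*him* is a pronoun; Principle B requires it to be free in its binding domain — the clause headed by 'needed'.
— Arjun: possessor inside the subject DP of the matrix clause; does not c-command the pronoun — Principle B does not apply; allowed.
— Carl: possessor inside the subject DP of the clause headed by 'needed'; does not c-command the pronoun — Principle B does not apply; allowed.
— Carl's uncle: subject of the clause headed by 'needed'; c-commands the pronoun within its binding domain — blocked (Principle B).
— Luis: subject of the clause headed by 'protected'; is c-commanded by the pronoun; coreference would bind this R-expression — blocked (Principle C).
— Rahul: object of the clause headed by 'protected'; is c-commanded by the pronoun; coreference would bind this R-expression — blocked (Principle C).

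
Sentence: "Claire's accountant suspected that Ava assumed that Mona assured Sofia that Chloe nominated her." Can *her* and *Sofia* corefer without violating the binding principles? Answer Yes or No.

Yes

*Sofia* is an R-expression; Principle C requires it to be free (not bound by any c-commanding expression).
— her: object of the clause headed by 'nominated'; the pronoun does not c-command the R-expression — coreference allowed.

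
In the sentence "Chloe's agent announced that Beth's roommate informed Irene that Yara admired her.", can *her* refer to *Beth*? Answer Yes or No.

*her* is a pronoun; Principle B requires it to be free in its binding domain — the clause headed by 'admired'.
— Beth: possessor inside the subject DP of the clause headed by 'informed'; does not c-command the pronoun — Principle B does not apply; allowed.

Yes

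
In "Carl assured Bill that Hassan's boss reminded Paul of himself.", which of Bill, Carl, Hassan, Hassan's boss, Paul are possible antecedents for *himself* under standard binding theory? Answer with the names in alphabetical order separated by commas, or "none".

*himself* is a reflexive; Principle A requires it to be bound within its binding domain — the clause headed by 'reminded'.
— Bill: object of the matrix clause; c-commands the reflexive but lies outside its binding domain — cannot bind it (Principle A).
— Carl: subject of the matrix clause; c-commands the reflexive but lies outside its binding domain — cannot bind it (Principle A).
— Hassan: possessor inside the subject DP of the clause headed by 'reminded'; does not c-command the reflexive — cannot bind it (Principle A).
— Hassan's boss: subject of the clause headed by 'reminded'; c-commands the reflexive within its binding domain — allowed (Principle A).
— Paul: object of the clause headed by 'reminded'; c-commands the reflexive within its binding domain — allowed (Principle A).

Hassan's boss, Paul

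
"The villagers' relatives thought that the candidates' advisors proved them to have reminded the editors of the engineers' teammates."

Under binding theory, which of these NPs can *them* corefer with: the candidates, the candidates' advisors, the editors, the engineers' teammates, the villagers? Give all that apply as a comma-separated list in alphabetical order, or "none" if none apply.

*them* is a pronoun; Principle B requires it to be free in its binding domain — the clause headed by 'proved'.
— the candidates: possessor inside the subject DP of the clause headed by 'proved'; does not c-command the pronoun — Principle B does not apply; allowed.
— the candidates' advisors: subject of the clause headed by 'proved'; c-commands the pronoun within its binding domain — blocked (Principle B).
— the editors: object of the clause headed by 'reminded'; is c-commanded by the pronoun; coreference would bind this R-expression — blocked (Principle C).
— the engineers' teammates: second object of the clause headed by 'reminded'; is c-commanded by the pronoun; coreference would bind this R-expression — blocked (Principle C).
— the villagers: possessor inside the subject DP of the matrix clause; does not c-command the pronoun — Principle B does not apply; allowed.

the candidates, the villagers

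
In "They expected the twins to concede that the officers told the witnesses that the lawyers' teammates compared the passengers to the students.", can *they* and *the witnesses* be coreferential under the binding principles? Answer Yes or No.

No

*the witnesses* is an R-expression; Principle C requires it to be free (not bound by any c-commanding expression).
— they: subject of the matrix clause; the pronoun c-commands the R-expression — coreference blocked (Principle C).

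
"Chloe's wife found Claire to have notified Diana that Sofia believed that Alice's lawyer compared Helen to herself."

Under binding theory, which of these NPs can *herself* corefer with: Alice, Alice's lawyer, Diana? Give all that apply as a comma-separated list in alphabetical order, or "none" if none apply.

Alice's lawyer

*herself* is a reflexive; Principle A requires it to be bound within its binding domain — the clause headed by 'compared'.
— Alice: possessor inside the subject DP of the clause headed by 'compared'; does not c-command the reflexive — cannot bind it (Principle A).
— Alice's lawyer: subject of the clause headed by 'compared'; c-commands the reflexive within its binding domain — allowed (Principle A).
— Diana: object of the clause headed by 'notified'; c-commands the reflexive but lies outside its binding domain — cannot bind it (Principle A).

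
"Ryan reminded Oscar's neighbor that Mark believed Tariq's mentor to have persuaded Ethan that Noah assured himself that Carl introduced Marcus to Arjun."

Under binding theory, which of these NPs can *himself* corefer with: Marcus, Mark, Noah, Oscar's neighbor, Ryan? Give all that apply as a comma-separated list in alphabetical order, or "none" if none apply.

*himself* is a reflexive; Principle A requires it to be bound within its binding domain — the clause headed by 'assured'.
— Marcus: object of the clause headed by 'introduced'; does not c-command the reflexive — cannot bind it (Principle A).
— Mark: subject of the clause headed by 'believed'; c-commands the reflexive but lies outside its binding domain — cannot bind it (Principle A).
— Noah: subject of the clause headed by 'assured'; c-commands the reflexive within its binding domain — allowed (Principle A).
— Oscar's neighbor: object of the matrix clause; c-commands the reflexive but lies outside its binding domain — cannot bind it (Principle A).
— Ryan: subject of the matrix clause; c-commands the reflexive but lies outside its binding domain — cannot bind it (Principle A).

Noah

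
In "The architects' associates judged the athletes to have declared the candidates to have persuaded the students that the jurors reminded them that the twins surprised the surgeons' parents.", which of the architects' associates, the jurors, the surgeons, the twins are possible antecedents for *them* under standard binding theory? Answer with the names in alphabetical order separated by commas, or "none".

the architects' associates

*them* is a pronoun; Principle B requires it to be free in its binding domain — the clause headed by 'reminded'.
— the architects' associates: subject of the matrix clause; c-commands the pronoun but lies outside its binding domain — allowed.
— the jurors: subject of the clause headed by 'reminded'; c-commands the pronoun within its binding domain — blocked (Principle B).
— the surgeons: possessor inside the object DP of the clause headed by 'surprised'; is c-commanded by the pronoun; coreference would bind this R-expression — blocked (Principle C).
— the twins: subject of the clause headed by 'surprised'; is c-commanded by the pronoun; coreference would bind this R-expression — blocked (Principle C).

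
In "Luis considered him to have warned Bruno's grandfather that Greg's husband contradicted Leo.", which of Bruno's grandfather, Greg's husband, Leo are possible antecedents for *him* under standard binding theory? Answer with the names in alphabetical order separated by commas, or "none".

none

*him* is a pronoun; Principle B requires it to be free in its binding domain — the matrix clause.
— Bruno's grandfather: object of the clause headed by 'warned'; is c-commanded by the pronoun; coreference would bind this R-expression — blocked (Principle C).
— Greg's husband: subject of the clause headed by 'contradicted'; is c-commanded by the pronoun; coreference would bind this R-expression — blocked (Principle C).
— Leo: object of the clause headed by 'contradicted'; is c-commanded by the pronoun; coreference would bind this R-expression — blocked (Principle C).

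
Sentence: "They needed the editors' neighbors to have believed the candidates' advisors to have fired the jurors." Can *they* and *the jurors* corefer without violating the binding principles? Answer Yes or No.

*the jurors* is an R-expression; Principle C requires it to be free (not bound by any c-commanding expression).
— they: subject of the matrix clause; the pronoun c-commands the R-expression — coreference blocked (Principle C).

No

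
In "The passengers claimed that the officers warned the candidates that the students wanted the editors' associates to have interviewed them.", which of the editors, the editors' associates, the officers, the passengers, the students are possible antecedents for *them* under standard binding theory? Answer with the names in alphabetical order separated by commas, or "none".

the editors, the officers, the passengers, the students

*them* is a pronoun; Principle B requires it to be free in its binding domain — the clause headed by 'interviewed'.
— the editors: possessor inside the subject DP of the clause headed by 'interviewed'; does not c-command the pronoun — Principle B does not apply; allowed.
— the editors' associates: subject of the clause headed by 'interviewed'; c-commands the pronoun within its binding domain — blocked (Principle B).
— the officers: subject of the clause headed by 'warned'; c-commands the pronoun but lies outside its binding domain — allowed.
— the passengers: subject of the matrix clause; c-commands the pronoun but lies outside its binding domain — allowed.
— the students: subject of the clause headed by 'wanted'; c-commands the pronoun but lies outside its binding domain — allowed.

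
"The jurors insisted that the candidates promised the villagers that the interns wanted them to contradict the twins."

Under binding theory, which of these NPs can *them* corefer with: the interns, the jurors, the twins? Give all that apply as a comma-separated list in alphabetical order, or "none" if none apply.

the jurors

*them* is a pronoun; Principle B requires it to be free in its binding domain — the clause headed by 'wanted'.
— the interns: subject of the clause headed by 'wanted'; c-commands the pronoun within its binding domain — blocked (Principle B).
— the jurors: subject of the matrix clause; c-commands the pronoun but lies outside its binding domain — allowed.
— the twins: object of the clause headed by 'contradict'; is c-commanded by the pronoun; coreference would bind this R-expression — blocked (Principle C).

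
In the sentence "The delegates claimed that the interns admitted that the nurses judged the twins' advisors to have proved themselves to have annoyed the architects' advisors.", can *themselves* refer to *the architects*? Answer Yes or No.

*themselves* is a reflexive; Principle A requires it to be bound within its binding domain — the clause headed by 'proved'.
— the architects: possessor inside the object DP of the clause headed by 'annoyed'; does not c-command the reflexive — cannot bind it (Principle A).

No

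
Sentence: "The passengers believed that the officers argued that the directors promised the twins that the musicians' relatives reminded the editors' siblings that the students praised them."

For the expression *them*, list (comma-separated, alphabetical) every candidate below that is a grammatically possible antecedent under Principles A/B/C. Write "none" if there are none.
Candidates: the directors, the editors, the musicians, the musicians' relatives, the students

*them* is a pronoun; Principle B requires it to be free in its binding domain — the clause headed by 'praised'.
— the directors: subject of the clause headed by 'promised'; c-commands the pronoun but lies outside its binding domain — allowed.
— the editors: possessor inside the object DP of the clause headed by 'reminded'; does not c-command the pronoun — Principle B does not apply; allowed.
— the musicians: possessor inside the subject DP of the clause headed by 'reminded'; does not c-command the pronoun — Principle B does not apply; allowed.
— the musicians' relatives: subject of the clause headed by 'reminded'; c-commands the pronoun but lies outside its binding domain — allowed.
— the students: subject of the clause headed by 'praised'; c-commands the pronoun within its binding domain — blocked (Principle B).

the directors, the editors, the musicians, the musicians' relatives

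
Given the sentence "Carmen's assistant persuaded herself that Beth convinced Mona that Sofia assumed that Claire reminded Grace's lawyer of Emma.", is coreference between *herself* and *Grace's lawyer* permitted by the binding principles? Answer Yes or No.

*herself* is a reflexive; Principle A requires it to be bound within its binding domain — the matrix clause.
— Grace's lawyer: object of the clause headed by 'reminded'; does not c-command the reflexive — cannot bind it (Principle A).

No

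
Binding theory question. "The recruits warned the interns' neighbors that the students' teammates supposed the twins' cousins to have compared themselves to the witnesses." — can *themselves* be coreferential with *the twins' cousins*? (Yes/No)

Yes

*themselves* is a reflexive; Principle A requires it to be bound within its binding domain — the clause headed by 'compared'.
— the twins' cousins: subject of the clause headed by 'compared'; c-commands the reflexive within its binding domain — allowed (Principle A).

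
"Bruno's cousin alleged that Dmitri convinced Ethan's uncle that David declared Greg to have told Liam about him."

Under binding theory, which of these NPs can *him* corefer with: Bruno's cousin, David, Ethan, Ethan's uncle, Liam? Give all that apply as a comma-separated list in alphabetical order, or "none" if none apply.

Bruno's cousin, David, Ethan, Ethan's uncle

*him* is a pronoun; Principle B requires it to be free in its binding domain — the clause headed by 'told'.
— Bruno's cousin: subject of the matrix clause; c-commands the pronoun but lies outside its binding domain — allowed.
— David: subject of the clause headed by 'declared'; c-commands the pronoun but lies outside its binding domain — allowed.
— Ethan: possessor inside the object DP of the clause headed by 'convinced'; does not c-command the pronoun — Principle B does not apply; allowed.
— Ethan's uncle: object of the clause headed by 'convinced'; c-commands the pronoun but lies outside its binding domain — allowed.
— Liam: object of the clause headed by 'told'; c-commands the pronoun within its binding domain — blocked (Principle B).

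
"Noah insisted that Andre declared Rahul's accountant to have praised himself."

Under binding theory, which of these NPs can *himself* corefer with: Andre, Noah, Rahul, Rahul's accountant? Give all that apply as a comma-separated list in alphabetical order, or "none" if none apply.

*himself* is a reflexive; Principle A requires it to be bound within its binding domain — the clause headed by 'praised'.
— Andre: subject of the clause headed by 'declared'; c-commands the reflexive but lies outside its binding domain — cannot bind it (Principle A).
— Noah: subject of the matrix clause; c-commands the reflexive but lies outside its binding domain — cannot bind it (Principle A).
— Rahul: possessor inside the subject DP of the clause headed by 'praised'; does not c-command the reflexive — cannot bind it (Principle A).
— Rahul's accountant: subject of the clause headed by 'praised'; c-commands the reflexive within its binding domain — allowed (Principle A).

Rahul's accountant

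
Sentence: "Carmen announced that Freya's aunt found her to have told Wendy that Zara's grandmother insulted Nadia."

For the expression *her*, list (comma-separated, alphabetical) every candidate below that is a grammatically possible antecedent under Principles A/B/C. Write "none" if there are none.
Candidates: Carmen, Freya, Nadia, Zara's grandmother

Carmen, Freya

*her* is a pronoun; Principle B requires it to be free in its binding domain — the clause headed by 'found'.
— Carmen: subject of the matrix clause; c-commands the pronoun but lies outside its binding domain — allowed.
— Freya: possessor inside the subject DP of the clause headed by 'found'; does not c-command the pronoun — Principle B does not apply; allowed.
— Nadia: object of the clause headed by 'insulted'; is c-commanded by the pronoun; coreference would bind this R-expression — blocked (Principle C).
— Zara's grandmother: subject of the clause headed by 'insulted'; is c-commanded by the pronoun; coreference would bind this R-expression — blocked (Principle C).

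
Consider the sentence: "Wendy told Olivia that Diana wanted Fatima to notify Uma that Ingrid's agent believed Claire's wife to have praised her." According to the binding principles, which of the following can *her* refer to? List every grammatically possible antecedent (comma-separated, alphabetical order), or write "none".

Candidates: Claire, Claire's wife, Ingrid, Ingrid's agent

*her* is a pronoun; Principle B requires it to be free in its binding domain — the clause headed by 'praised'.
— Claire: possessor inside the subject DP of the clause headed by 'praised'; does not c-command the pronoun — Principle B does not apply; allowed.
— Claire's wife: subject of the clause headed by 'praised'; c-commands the pronoun within its binding domain — blocked (Principle B).
— Ingrid: possessor inside the subject DP of the clause headed by 'believed'; does not c-command the pronoun — Principle B does not apply; allowed.
— Ingrid's agent: subject of the clause headed by 'believed'; c-commands the pronoun but lies outside its binding domain — allowed.

Claire, Ingrid, Ingrid's agent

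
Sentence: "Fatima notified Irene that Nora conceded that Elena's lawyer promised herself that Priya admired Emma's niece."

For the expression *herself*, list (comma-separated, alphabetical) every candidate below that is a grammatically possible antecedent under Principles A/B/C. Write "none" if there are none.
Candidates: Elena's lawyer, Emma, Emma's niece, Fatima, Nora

*herself* is a reflexive; Principle A requires it to be bound within its binding domain — the clause headed by 'promised'.
— Elena's lawyer: subject of the clause headed by 'promised'; c-commands the reflexive within its binding domain — allowed (Principle A).
— Emma: possessor inside the object DP of the clause headed by 'admired'; does not c-command the reflexive — cannot bind it (Principle A).
— Emma's niece: object of the clause headed by 'admired'; does not c-command the reflexive — cannot bind it (Principle A).
— Fatima: subject of the matrix clause; c-commands the reflexive but lies outside its binding domain — cannot bind it (Principle A).
— Nora: subject of the clause headed by 'conceded'; c-commands the reflexive but lies outside its binding domain — cannot bind it (Principle A).

Elena's lawyer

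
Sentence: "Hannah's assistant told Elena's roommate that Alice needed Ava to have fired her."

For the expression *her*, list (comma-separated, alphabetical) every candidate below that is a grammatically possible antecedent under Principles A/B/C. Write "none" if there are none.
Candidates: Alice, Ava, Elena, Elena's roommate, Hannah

*her* is a pronoun; Principle B requires it to be free in its binding domain — the clause headed by 'fired'.
— Alice: subject of the clause headed by 'needed'; c-commands the pronoun but lies outside its binding domain — allowed.
— Ava: subject of the clause headed by 'fired'; c-commands the pronoun within its binding domain — blocked (Principle B).
— Elena: possessor inside the object DP of the matrix clause; does not c-command the pronoun — Principle B does not apply; allowed.
— Elena's roommate: object of the matrix clause; c-commands the pronoun but lies outside its binding domain — allowed.
— Hannah: possessor inside the subject DP of the matrix clause; does not c-command the pronoun — Principle B does not apply; allowed.

Alice, Elena, Elena's roommate, Hannah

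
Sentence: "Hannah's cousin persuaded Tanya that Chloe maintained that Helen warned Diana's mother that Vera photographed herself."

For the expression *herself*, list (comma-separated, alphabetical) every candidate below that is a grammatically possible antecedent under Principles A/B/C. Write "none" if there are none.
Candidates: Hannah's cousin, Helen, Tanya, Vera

Vera

*herself* is a reflexive; Principle A requires it to be bound within its binding domain — the clause headed by 'photographed'.
— Hannah's cousin: subject of the matrix clause; c-commands the reflexive but lies outside its binding domain — cannot bind it (Principle A).
— Helen: subject of the clause headed by 'warned'; c-commands the reflexive but lies outside its binding domain — cannot bind it (Principle A).
— Tanya: object of the matrix clause; c-commands the reflexive but lies outside its binding domain — cannot bind it (Principle A).
— Vera: subject of the clause headed by 'photographed'; c-commands the reflexive within its binding domain — allowed (Principle A).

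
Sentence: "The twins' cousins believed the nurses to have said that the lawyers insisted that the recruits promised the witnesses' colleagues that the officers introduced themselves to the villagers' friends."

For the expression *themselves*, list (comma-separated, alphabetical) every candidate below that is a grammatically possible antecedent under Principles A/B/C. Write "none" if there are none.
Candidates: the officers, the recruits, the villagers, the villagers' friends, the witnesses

*themselves* is a reflexive; Principle A requires it to be bound within its binding domain — the clause headed by 'introduced'.
— the officers: subject of the clause headed by 'introduced'; c-commands the reflexive within its binding domain — allowed (Principle A).
— the recruits: subject of the clause headed by 'promised'; c-commands the reflexive but lies outside its binding domain — cannot bind it (Principle A).
— the villagers: possessor inside the second object DP of the clause headed by 'introduced'; does not c-command the reflexive — cannot bind it (Principle A).
— the villagers' friends: second object of the clause headed by 'introduced'; does not c-command the reflexive — cannot bind it (Principle A).
— the witnesses: possessor inside the object DP of the clause headed by 'promised'; does not c-command the reflexive — cannot bind it (Principle A).

the officers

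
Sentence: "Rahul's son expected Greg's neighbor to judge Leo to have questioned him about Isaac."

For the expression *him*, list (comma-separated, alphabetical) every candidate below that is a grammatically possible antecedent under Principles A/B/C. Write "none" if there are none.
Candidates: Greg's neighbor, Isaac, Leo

Greg's neighbor

*him* is a pronoun; Principle B requires it to be free in its binding domain — the clause headed by 'questioned'.
— Greg's neighbor: subject of the clause headed by 'judge'; c-commands the pronoun but lies outside its binding domain — allowed.
— Isaac: second object of the clause headed by 'questioned'; is c-commanded by the pronoun; coreference would bind this R-expression — blocked (Principle C).
— Leo: subject of the clause headed by 'questioned'; c-commands the pronoun within its binding domain — blocked (Principle B).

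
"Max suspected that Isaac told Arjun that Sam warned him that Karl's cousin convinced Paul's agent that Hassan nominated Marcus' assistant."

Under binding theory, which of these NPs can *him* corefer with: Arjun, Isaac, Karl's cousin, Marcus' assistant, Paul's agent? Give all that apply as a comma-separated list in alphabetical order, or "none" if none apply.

Arjun, Isaac

*him* is a pronoun; Principle B requires it to be free in its binding domain — the clause headed by 'warned'.
— Arjun: object of the clause headed by 'told'; c-commands the pronoun but lies outside its binding domain — allowed.
— Isaac: subject of the clause headed by 'told'; c-commands the pronoun but lies outside its binding domain — allowed.
— Karl's cousin: subject of the clause headed by 'convinced'; is c-commanded by the pronoun; coreference would bind this R-expression — blocked (Principle C).
— Marcus' assistant: object of the clause headed by 'nominated'; is c-commanded by the pronoun; coreference would bind this R-expression — blocked (Principle C).
— Paul's agent: object of the clause headed by 'convinced'; is c-commanded by the pronoun; coreference would bind this R-expression — blocked (Principle C).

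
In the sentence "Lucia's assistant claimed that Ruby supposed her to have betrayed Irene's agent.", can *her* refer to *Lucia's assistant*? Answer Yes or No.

*her* is a pronoun; Principle B requires it to be free in its binding domain — the clause headed by 'supposed'.
— Lucia's assistant: subject of the matrix clause; c-commands the pronoun but lies outside its binding domain — allowed.

Yes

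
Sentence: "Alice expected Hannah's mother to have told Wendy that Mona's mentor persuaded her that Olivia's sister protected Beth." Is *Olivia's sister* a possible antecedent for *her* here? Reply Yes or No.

No

*her* is a pronoun; Principle B requires it to be free in its binding domain — the clause headed by 'persuaded'.
— Olivia's sister: subject of the clause headed by 'protected'; is c-commanded by the pronoun; coreference would bind this R-expression — blocked (Principle C).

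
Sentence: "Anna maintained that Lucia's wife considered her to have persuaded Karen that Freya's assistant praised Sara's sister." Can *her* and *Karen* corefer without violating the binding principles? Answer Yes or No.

No

*Karen* is an R-expression; Principle C requires it to be free (not bound by any c-commanding expression).
— her: subject of the clause headed by 'persuaded'; the pronoun c-commands the R-expression — coreference blocked (Principle C).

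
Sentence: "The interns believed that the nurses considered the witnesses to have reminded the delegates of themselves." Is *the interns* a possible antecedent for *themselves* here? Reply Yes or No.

No

*themselves* is a reflexive; Principle A requires it to be bound within its binding domain — the clause headed by 'reminded'.
— the interns: subject of the matrix clause; c-commands the reflexive but lies outside its binding domain — cannot bind it (Principle A).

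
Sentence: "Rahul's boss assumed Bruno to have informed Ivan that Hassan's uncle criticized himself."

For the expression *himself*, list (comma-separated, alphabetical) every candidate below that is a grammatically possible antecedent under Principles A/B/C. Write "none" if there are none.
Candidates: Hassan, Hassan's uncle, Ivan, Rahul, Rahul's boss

Hassan's uncle

*himself* is a reflexive; Principle A requires it to be bound within its binding domain — the clause headed by 'criticized'.
— Hassan: possessor inside the subject DP of the clause headed by 'criticized'; does not c-command the reflexive — cannot bind it (Principle A).
— Hassan's uncle: subject of the clause headed by 'criticized'; c-commands the reflexive within its binding domain — allowed (Principle A).
— Ivan: object of the clause headed by 'informed'; c-commands the reflexive but lies outside its binding domain — cannot bind it (Principle A).
— Rahul: possessor inside the subject DP of the matrix clause; does not c-command the reflexive — cannot bind it (Principle A).
— Rahul's boss: subject of the matrix clause; c-commands the reflexive but lies outside its binding domain — cannot bind it (Principle A).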